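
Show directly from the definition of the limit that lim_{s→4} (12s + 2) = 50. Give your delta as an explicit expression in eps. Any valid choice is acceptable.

delta = eps/12

Fix eps > 0. We need delta > 0 so that 0 < |s − 4| < delta implies |(12s + 2) − 50| < eps.
|(12s + 2) − 50| = |12s - 48| = 12|s − 4|.
So 12|s − 4| < eps exactly when |s − 4| < eps/12.
Choosing delta = eps/12 gives |(12s + 2) − 50| = 12|s − 4| < eps whenever |s − 4| < delta.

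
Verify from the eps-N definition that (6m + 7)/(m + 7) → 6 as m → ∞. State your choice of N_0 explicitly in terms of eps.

N_0 = 35/eps

Fix eps > 0. For m ≥ 1, |(6m + 7)/(m + 7) − 6| = |-35|/((m + 7)) = 35/((m + 7)).
Since m + 7 ≥ m for m ≥ 1, this is ≤ 35/(m) = 35/m.
So |(6m + 7)/(m + 7) − 6| < eps whenever m > 35/eps.
Take N_0 = 35/eps. If m > N_0 then |(6m + 7)/(m + 7) − 6| ≤ 35/m < eps.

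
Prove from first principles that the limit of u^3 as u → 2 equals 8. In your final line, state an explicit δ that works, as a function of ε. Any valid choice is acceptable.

Fix ε > 0. We seek δ > 0 with 0 < |u − 2| < δ ⇒ |u^3 − 8| < ε.
Factor: u^3 − 8 = (u − 2)(u^2 + 2u + 4), so |u^3 − 8| = |u − 2|·|u^2 + 2u + 4|.
Impose δ ≤ 1 so that |u| < 3; then |u^2 + 2u + 4| ≤ 19.
Hence |u^3 − 8| ≤ 19|u − 2|, which is < ε once |u − 2| < ε/19.
Take δ = min(1, ε/19). If 0 < |u − 2| < δ then both bounds hold and |u^3 − 8| ≤ 19|u − 2| < 19·(ε/19) = ε.

δ = min(1, ε/19)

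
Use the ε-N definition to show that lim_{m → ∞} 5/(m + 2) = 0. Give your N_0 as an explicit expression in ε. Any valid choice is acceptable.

N_0 = 5/ε

Let ε > 0 be given. For m ≥ 1, |5/(m + 2) − 0| = 5/(m + 2) ≤ 5/m.
We need 5/m < ε, i.e. m > 5/ε.
Take N_0 = 5/ε. If m > N_0 then |5/(m + 2)| ≤ 5/m < ε.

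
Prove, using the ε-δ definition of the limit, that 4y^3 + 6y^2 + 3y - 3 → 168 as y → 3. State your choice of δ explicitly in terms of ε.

δ = min(1, ε/193)

Suppose ε > 0. We want δ > 0 such that 0 < |y − 3| < δ implies |(4y^3 + 6y^2 + 3y - 3) − 168| < ε.
(4y^3 + 6y^2 + 3y - 3) − 168 = 4y^3 + 6y^2 + 3y - 171 = (y − 3)(4y^2 + 18y + 57).
So |(4y^3 + 6y^2 + 3y - 3) − 168| = |y − 3|·|4y^2 + 18y + 57|.
Require δ ≤ 1. Then |y − 3| < 1 gives |y| < 4, and by the triangle inequality |4y^2 + 18y + 57| ≤ 4·4^2 + 18·4 + 57 = 193.
Hence |(4y^3 + 6y^2 + 3y - 3) − 168| ≤ 193|y − 3| < ε provided |y − 3| < ε/193.
Choosing δ = min(1, ε/193) ensures both conditions, hence |(4y^3 + 6y^2 + 3y - 3) − 168| < ε.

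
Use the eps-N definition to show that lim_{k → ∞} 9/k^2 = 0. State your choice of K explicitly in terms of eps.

Let eps > 0 be given. For k ≥ 1, |9/k^2 − 0| = 9/k^2.
9/k^2 < eps ⇔ k^2 > 9/eps ⇔ k > (9/eps)^{1/2}.
Take K = (9/eps)^{1/2}. Then k > K implies 9/k^2 < eps.

K = (9/eps)^{1/2}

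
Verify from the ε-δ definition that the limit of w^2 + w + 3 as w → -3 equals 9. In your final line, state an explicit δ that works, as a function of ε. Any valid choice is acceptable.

δ = min(1, ε/6)

Suppose ε > 0. We want δ > 0 such that 0 < |w + 3| < δ implies |(w^2 + w + 3) − 9| < ε.
(w^2 + w + 3) − 9 = w^2 + w - 6 = (w + 3)(w - 2).
So |(w^2 + w + 3) − 9| = |w + 3|·|w - 2|.
Require δ ≤ 1. Then |w + 3| < 1 gives |w| < 4, and by the triangle inequality |w - 2| ≤ 4 + 2 = 6.
Hence |(w^2 + w + 3) − 9| ≤ 6|w + 3| < ε provided |w + 3| < ε/6.
Choosing δ = min(1, ε/6) ensures both conditions, hence |(w^2 + w + 3) − 9| < ε.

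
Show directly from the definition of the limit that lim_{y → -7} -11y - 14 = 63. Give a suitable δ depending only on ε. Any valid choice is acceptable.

δ = ε/11

Suppose ε > 0. We need δ > 0 so that 0 < |y + 7| < δ implies |(-11y - 14) − 63| < ε.
Since (-11y - 14) − 63 = -11(y + 7), we have |(-11y - 14) − 63| = 11|y + 7|.
Thus it suffices that |y + 7| < ε/11.
Choosing δ = ε/11 gives |(-11y - 14) − 63| = 11|y + 7| < ε whenever |y + 7| < δ.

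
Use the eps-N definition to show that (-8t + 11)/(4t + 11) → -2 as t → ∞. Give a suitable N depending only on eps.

Let eps > 0 be given. We seek N > 0 such that t > N implies |(-8t + 11)/(4t + 11) + 2| < eps.
(-8t + 11)/(4t + 11) + 2 = (4(-8t + 11) − (-8)(4t + 11)) / (4(4t + 11)) = 132/(4(4t + 11)).
For t > 0 we have 4t + 11 > 4t, so |(-8t + 11)/(4t + 11) + 2| = 132/(4(4t + 11)) < 132/(4·4t) = (33/4)/t.
Thus |(-8t + 11)/(4t + 11) + 2| < eps whenever t > (33/4)/eps.
Take N = (33/4)/eps. If t > N then |(-8t + 11)/(4t + 11) + 2| < (33/4)/t < eps.

N = (33/4)/eps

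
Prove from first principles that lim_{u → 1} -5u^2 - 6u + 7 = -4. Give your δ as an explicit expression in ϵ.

δ = min(2, ϵ/26)

Let ϵ > 0. We want δ > 0 such that 0 < |u − 1| < δ implies |(-5u^2 - 6u + 7) + 4| < ϵ.
(-5u^2 - 6u + 7) + 4 = -5u^2 - 6u + 11 = (u − 1)(-5u - 11).
So |(-5u^2 - 6u + 7) + 4| = |u − 1|·|-5u - 11|.
Assume first that |u − 1| < 2, so |u| < 3. Then |-5u - 11| ≤ 5·3 + 11 = 26.
Hence |(-5u^2 - 6u + 7) + 4| ≤ 26|u − 1| < ϵ provided |u − 1| < ϵ/26.
Take δ = min(2, ϵ/26). Then 0 < |u − 1| < δ gives both |u − 1| < 2 and |u − 1| < ϵ/26, so |(-5u^2 - 6u + 7) + 4| < ϵ.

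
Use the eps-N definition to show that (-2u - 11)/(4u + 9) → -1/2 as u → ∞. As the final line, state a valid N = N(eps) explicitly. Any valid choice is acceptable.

Let eps > 0. We seek N > 0 such that u > N implies |(-2u - 11)/(4u + 9) + 1/2| < eps.
(-2u - 11)/(4u + 9) + 1/2 = (4(-2u - 11) − (-2)(4u + 9)) / (4(4u + 9)) = -26/(4(4u + 9)).
For u > 0 we have 4u + 9 > 4u, so |(-2u - 11)/(4u + 9) + 1/2| = 26/(4(4u + 9)) < 26/(4·4u) = (13/8)/u.
Thus |(-2u - 11)/(4u + 9) + 1/2| < eps whenever u > (13/8)/eps.
Take N = (13/8)/eps. If u > N then |(-2u - 11)/(4u + 9) + 1/2| < (13/8)/u < eps.

N = (13/8)/eps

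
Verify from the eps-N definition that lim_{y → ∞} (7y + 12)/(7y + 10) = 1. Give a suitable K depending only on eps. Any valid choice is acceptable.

Suppose eps > 0. We seek K > 0 such that y > K implies |(7y + 12)/(7y + 10) − 1| < eps.
(7y + 12)/(7y + 10) − 1 = (7(7y + 12) − 7(7y + 10)) / (7(7y + 10)) = 14/(7(7y + 10)).
For y > 0 we have 7y + 10 > 7y, so |(7y + 12)/(7y + 10) − 1| = 14/(7(7y + 10)) < 14/(7·7y) = (2/7)/y.
Thus |(7y + 12)/(7y + 10) − 1| < eps whenever y > (2/7)/eps.
Take K = (2/7)/eps. If y > K then |(7y + 12)/(7y + 10) − 1| < (2/7)/y < eps.

K = (2/7)/eps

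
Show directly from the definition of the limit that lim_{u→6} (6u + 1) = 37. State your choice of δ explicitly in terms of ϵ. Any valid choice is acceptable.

Fix ϵ > 0. We need δ > 0 so that 0 < |u − 6| < δ implies |(6u + 1) − 37| < ϵ.
|(6u + 1) − 37| = |6u - 36| = 6|u − 6|.
Thus it suffices that |u − 6| < ϵ/6.
Choosing δ = ϵ/6 gives |(6u + 1) − 37| = 6|u − 6| < ϵ whenever |u − 6| < δ.

δ = ϵ/6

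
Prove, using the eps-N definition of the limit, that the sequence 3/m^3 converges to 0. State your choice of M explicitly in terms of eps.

Fix eps > 0. For m ≥ 1, |3/m^3 − 0| = 3/m^3.
3/m^3 < eps ⇔ m^3 > 3/eps ⇔ m > (3/eps)^{1/3}.
Take M = (3/eps)^{1/3}. Then m > M implies 3/m^3 < eps.

M = (3/eps)^{1/3}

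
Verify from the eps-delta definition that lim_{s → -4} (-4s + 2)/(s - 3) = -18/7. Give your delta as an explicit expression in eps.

Let eps > 0. We want delta > 0 with 0 < |s + 4| < delta ⇒ |(-4s + 2)/(s - 3) + 18/7| < eps.
Combining over a common denominator, (-4s + 2)/(s - 3) + 18/7 = [(-4s + 2)·(-7) − 18·(s - 3)] / [(-7)·(s - 3)] = 10(s + 4) / ((-7)(s - 3)).
So |(-4s + 2)/(s - 3) + 18/7| = 10|s + 4| / (7·|s − 3|).
Restrict delta ≤ 7/2. Then |s + 4| < 7/2 gives |s − 3| = |(s + 4) + (-7)| ≥ 7 − 7/2 = 7/2.
Hence |(-4s + 2)/(s - 3) + 18/7| < 10|s + 4|/(7·(7/2)) = (20/49)|s + 4|, which is < eps once |s + 4| < (49/20)eps.
Take delta = min(7/2, (49/20)eps). Then 0 < |s + 4| < delta forces both bounds, so |(-4s + 2)/(s - 3) + 18/7| < eps.

delta = min(7/2, (49/20)eps)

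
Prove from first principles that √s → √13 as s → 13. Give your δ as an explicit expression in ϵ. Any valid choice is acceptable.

Suppose ϵ > 0. We want δ > 0 such that 0 < |s − 13| < δ implies |√s − √13| < ϵ.
Rationalise: √s − √13 = (s − 13)/(√s + √13), so |√s − √13| = |s − 13|/(√s + √13).
Restrict δ ≤ 13 so that |s − 13| < 13 forces s > 0, and then √s + √13 > √13.
Hence |√s − √13| < |s − 13|/√13, which is < ϵ once |s − 13| < √13·ϵ.
Take δ = min(13, √13·ϵ). If 0 < |s − 13| < δ then s > 0 and |√s − √13| < |s − 13|/√13 < ϵ.

δ = min(13, √13·ϵ)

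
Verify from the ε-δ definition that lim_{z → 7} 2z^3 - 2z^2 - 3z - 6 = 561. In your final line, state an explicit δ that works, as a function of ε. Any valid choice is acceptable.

Suppose ε > 0. We want δ > 0 such that 0 < |z − 7| < δ implies |(2z^3 - 2z^2 - 3z - 6) − 561| < ε.
(2z^3 - 2z^2 - 3z - 6) − 561 = 2z^3 - 2z^2 - 3z - 567 = (z − 7)(2z^2 + 12z + 81).
So |(2z^3 - 2z^2 - 3z - 6) − 561| = |z − 7|·|2z^2 + 12z + 81|.
Require δ ≤ 1. Then |z − 7| < 1 gives |z| < 8, and by the triangle inequality |2z^2 + 12z + 81| ≤ 2·8^2 + 12·8 + 81 = 305.
Hence |(2z^3 - 2z^2 - 3z - 6) − 561| ≤ 305|z − 7| < ε provided |z − 7| < ε/305.
Take δ = min(1, ε/305). Then 0 < |z − 7| < δ gives both |z − 7| < 1 and |z − 7| < ε/305, so |(2z^3 - 2z^2 - 3z - 6) − 561| < ε.

δ = min(1, ε/305)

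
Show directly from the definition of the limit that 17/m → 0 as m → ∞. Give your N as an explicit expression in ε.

N = 17/ε

Fix ε > 0. For m ≥ 1, |17/m − 0| = 17/(m) ≤ 17/m.
We need 17/m < ε, i.e. m > 17/ε.
Take N = 17/ε. If m > N then |17/m| ≤ 17/m < ε.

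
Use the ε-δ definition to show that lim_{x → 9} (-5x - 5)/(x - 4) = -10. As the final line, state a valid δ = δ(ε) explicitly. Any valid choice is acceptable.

Suppose ε > 0. We want δ > 0 with 0 < |x − 9| < δ ⇒ |(-5x - 5)/(x - 4) + 10| < ε.
Combining over a common denominator, (-5x - 5)/(x - 4) + 10 = [(-5x - 5)·5 − (-50)·(x - 4)] / [5·(x - 4)] = 25(x − 9) / (5(x - 4)).
So |(-5x - 5)/(x - 4) + 10| = 25|x − 9| / (5·|x − 4|).
Restrict δ ≤ 5/2. Then |x − 9| < 5/2 gives |x − 4| = |(x − 9) + 5| ≥ 5 − 5/2 = 5/2.
Hence |(-5x - 5)/(x - 4) + 10| < 25|x − 9|/(5·(5/2)) = 2|x − 9|, which is < ε once |x − 9| < (1/2)ε.
Take δ = min(5/2, (1/2)ε). Then 0 < |x − 9| < δ forces both bounds, so |(-5x - 5)/(x - 4) + 10| < ε.

δ = min(5/2, (1/2)ε)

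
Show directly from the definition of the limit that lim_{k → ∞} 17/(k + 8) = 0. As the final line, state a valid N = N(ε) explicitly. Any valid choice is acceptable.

N = 17/ε

Fix ε > 0. For k ≥ 1, |17/(k + 8) − 0| = 17/(k + 8) ≤ 17/k.
We need 17/k < ε, i.e. k > 17/ε.
Take N = 17/ε. If k > N then |17/(k + 8)| ≤ 17/k < ε.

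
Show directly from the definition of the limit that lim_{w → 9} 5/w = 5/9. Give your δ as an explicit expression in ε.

Let ε > 0 be given. We seek δ > 0 such that 0 < |w − 9| < δ implies |5/w − (5/9)| < ε.
|5/w − (5/9)| = 5·|9 − w|/(9·|w|) = 5|w − 9|/(9|w|).
Restrict δ ≤ 9/2. Then |w − 9| < 9/2 gives |w| > 9/2, so 9|w| > 81/2.
Then |5/w − (5/9)| < 5|w − 9|/(81/2), which is < ε when |w − 9| < (81/10)ε.
Take δ = min(9/2, (81/10)ε). Then 0 < |w − 9| < δ gives both |w − 9| < 9/2 and |w − 9| < (81/10)ε, so |5/w − (5/9)| < ε.

δ = min(9/2, (81/10)ε)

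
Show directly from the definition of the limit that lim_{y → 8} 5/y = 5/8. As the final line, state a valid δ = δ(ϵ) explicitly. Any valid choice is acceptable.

δ = min(4, (32/5)ϵ)

Let ϵ > 0. We seek δ > 0 such that 0 < |y − 8| < δ implies |5/y − (5/8)| < ϵ.
|5/y − (5/8)| = 5·|8 − y|/(8·|y|) = 5|y − 8|/(8|y|).
Restrict δ ≤ 4. Then |y − 8| < 4 gives |y| > 4, so 8|y| > 32.
Then |5/y − (5/8)| < 5|y − 8|/32, which is < ϵ when |y − 8| < (32/5)ϵ.
Take δ = min(4, (32/5)ϵ). Then 0 < |y − 8| < δ gives both |y − 8| < 4 and |y − 8| < (32/5)ϵ, so |5/y − (5/8)| < ϵ.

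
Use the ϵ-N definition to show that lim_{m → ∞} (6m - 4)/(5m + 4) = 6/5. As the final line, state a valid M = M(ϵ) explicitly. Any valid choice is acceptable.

M = (44/25)/ϵ

Suppose ϵ > 0. For m ≥ 1, |(6m - 4)/(5m + 4) − (6/5)| = |-44|/(5(5m + 4)) = 44/(5(5m + 4)).
Since 5m + 4 ≥ 5m for m ≥ 1, this is ≤ 44/(5·5m) = (44/25)/m.
So |(6m - 4)/(5m + 4) − (6/5)| < ϵ whenever m > (44/25)/ϵ.
Take M = (44/25)/ϵ. If m > M then |(6m - 4)/(5m + 4) − (6/5)| ≤ (44/25)/m < ϵ.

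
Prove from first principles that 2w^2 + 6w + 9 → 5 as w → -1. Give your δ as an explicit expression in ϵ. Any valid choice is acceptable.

δ = min(1, ϵ/8)

Let ϵ > 0 be given. We want δ > 0 such that 0 < |w + 1| < δ implies |(2w^2 + 6w + 9) − 5| < ϵ.
(2w^2 + 6w + 9) − 5 = 2w^2 + 6w + 4 = (w + 1)(2w + 4).
So |(2w^2 + 6w + 9) − 5| = |w + 1|·|2w + 4|.
Require δ ≤ 1. Then |w + 1| < 1 gives |w| < 2, and by the triangle inequality |2w + 4| ≤ 2·2 + 4 = 8.
Hence |(2w^2 + 6w + 9) − 5| ≤ 8|w + 1| < ϵ provided |w + 1| < ϵ/8.
Choosing δ = min(1, ϵ/8) ensures both conditions, hence |(2w^2 + 6w + 9) − 5| < ϵ.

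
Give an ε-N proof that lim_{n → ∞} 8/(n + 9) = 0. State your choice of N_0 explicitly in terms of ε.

Fix ε > 0. For n ≥ 1, |8/(n + 9) − 0| = 8/(n + 9) ≤ 8/n.
We need 8/n < ε, i.e. n > 8/ε.
Take N_0 = 8/ε. If n > N_0 then |8/(n + 9)| ≤ 8/n < ε.

N_0 = 8/ε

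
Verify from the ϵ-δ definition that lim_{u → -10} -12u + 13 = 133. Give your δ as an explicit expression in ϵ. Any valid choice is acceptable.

Fix ϵ > 0. We need δ > 0 so that 0 < |u + 10| < δ implies |(-12u + 13) − 133| < ϵ.
Since (-12u + 13) − 133 = -12(u + 10), we have |(-12u + 13) − 133| = 12|u + 10|.
So 12|u + 10| < ϵ exactly when |u + 10| < ϵ/12.
Take δ = ϵ/12. If 0 < |u + 10| < δ then |(-12u + 13) − 133| = 12|u + 10| < 12·(ϵ/12) = ϵ.

δ = ϵ/12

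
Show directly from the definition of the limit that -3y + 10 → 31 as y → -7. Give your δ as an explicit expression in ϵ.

δ = ϵ/3

Fix ϵ > 0. We need δ > 0 so that 0 < |y + 7| < δ implies |(-3y + 10) − 31| < ϵ.
Since (-3y + 10) − 31 = -3(y + 7), we have |(-3y + 10) − 31| = 3|y + 7|.
So 3|y + 7| < ϵ exactly when |y + 7| < ϵ/3.
Take δ = ϵ/3. If 0 < |y + 7| < δ then |(-3y + 10) − 31| = 3|y + 7| < 3·(ϵ/3) = ϵ.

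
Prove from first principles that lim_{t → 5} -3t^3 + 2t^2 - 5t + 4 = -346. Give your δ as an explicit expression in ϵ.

Suppose ϵ > 0. We want δ > 0 such that 0 < |t − 5| < δ implies |(-3t^3 + 2t^2 - 5t + 4) + 346| < ϵ.
(-3t^3 + 2t^2 - 5t + 4) + 346 = -3t^3 + 2t^2 - 5t + 350 = (t − 5)(-3t^2 - 13t - 70).
So |(-3t^3 + 2t^2 - 5t + 4) + 346| = |t − 5|·|-3t^2 - 13t - 70|.
Assume first that |t − 5| < 1, so |t| < 6. Then |-3t^2 - 13t - 70| ≤ 3·6^2 + 13·6 + 70 = 256.
Hence |(-3t^3 + 2t^2 - 5t + 4) + 346| ≤ 256|t − 5| < ϵ provided |t − 5| < ϵ/256.
Take δ = min(1, ϵ/256). Then 0 < |t − 5| < δ gives both |t − 5| < 1 and |t − 5| < ϵ/256, so |(-3t^3 + 2t^2 - 5t + 4) + 346| < ϵ.

δ = min(1, ϵ/256)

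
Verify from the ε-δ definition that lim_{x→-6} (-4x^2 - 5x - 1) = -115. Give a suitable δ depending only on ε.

Let ε > 0. We want δ > 0 such that 0 < |x + 6| < δ implies |(-4x^2 - 5x - 1) + 115| < ε.
(-4x^2 - 5x - 1) + 115 = -4x^2 - 5x + 114 = (x + 6)(-4x + 19).
So |(-4x^2 - 5x - 1) + 115| = |x + 6|·|-4x + 19|.
Require δ ≤ 2. Then |x + 6| < 2 gives |x| < 8, and by the triangle inequality |-4x + 19| ≤ 4·8 + 19 = 51.
Hence |(-4x^2 - 5x - 1) + 115| ≤ 51|x + 6| < ε provided |x + 6| < ε/51.
Choosing δ = min(2, ε/51) ensures both conditions, hence |(-4x^2 - 5x - 1) + 115| < ε.

δ = min(2, ε/51)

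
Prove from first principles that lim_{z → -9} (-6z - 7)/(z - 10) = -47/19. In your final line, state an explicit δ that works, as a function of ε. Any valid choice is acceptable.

Let ε > 0. We want δ > 0 with 0 < |z + 9| < δ ⇒ |(-6z - 7)/(z - 10) + 47/19| < ε.
Combining over a common denominator, (-6z - 7)/(z - 10) + 47/19 = [(-6z - 7)·(-19) − 47·(z - 10)] / [(-19)·(z - 10)] = 67(z + 9) / ((-19)(z - 10)).
So |(-6z - 7)/(z - 10) + 47/19| = 67|z + 9| / (19·|z − 10|).
Require δ ≤ 19/2, so |z − 10| ≥ |-19| − |z + 9| > 19 − 19/2 = 19/2.
Hence |(-6z - 7)/(z - 10) + 47/19| < 67|z + 9|/(19·(19/2)) = (134/361)|z + 9|, which is < ε once |z + 9| < (361/134)ε.
Take δ = min(19/2, (361/134)ε). Then 0 < |z + 9| < δ forces both bounds, so |(-6z - 7)/(z - 10) + 47/19| < ε.

δ = min(19/2, (361/134)ε)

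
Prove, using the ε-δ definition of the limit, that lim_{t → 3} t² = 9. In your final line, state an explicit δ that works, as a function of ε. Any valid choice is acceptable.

Suppose ε > 0. We seek δ > 0 with 0 < |t − 3| < δ ⇒ |t² − 9| < ε.
Factor: t² − 9 = (t − 3)(t + 3), so |t² − 9| = |t − 3|·|t + 3|.
Impose δ ≤ 1 so that |t| < 4; then |t + 3| ≤ 7.
Hence |t² − 9| ≤ 7|t − 3|, which is < ε once |t − 3| < ε/7.
Take δ = min(1, ε/7). If 0 < |t − 3| < δ then both bounds hold and |t² − 9| ≤ 7|t − 3| < 7·(ε/7) = ε.

δ = min(1, ε/7)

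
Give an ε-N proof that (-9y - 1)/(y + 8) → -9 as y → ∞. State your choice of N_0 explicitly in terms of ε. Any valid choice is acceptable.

Suppose ε > 0. We seek N_0 > 0 such that y > N_0 implies |(-9y - 1)/(y + 8) + 9| < ε.
(-9y - 1)/(y + 8) + 9 = ((-9y - 1) − (-9)(y + 8)) / ((y + 8)) = 71/((y + 8)).
For y > 0 we have y + 8 > y, so |(-9y - 1)/(y + 8) + 9| = 71/((y + 8)) < 71/(y) = 71/y.
Thus |(-9y - 1)/(y + 8) + 9| < ε whenever y > 71/ε.
Take N_0 = 71/ε. If y > N_0 then |(-9y - 1)/(y + 8) + 9| < 71/y < ε.

N_0 = 71/ε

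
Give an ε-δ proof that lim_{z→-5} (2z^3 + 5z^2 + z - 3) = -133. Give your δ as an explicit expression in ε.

δ = min(1, ε/128)

Let ε > 0 be given. We want δ > 0 such that 0 < |z + 5| < δ implies |(2z^3 + 5z^2 + z - 3) + 133| < ε.
(2z^3 + 5z^2 + z - 3) + 133 = 2z^3 + 5z^2 + z + 130 = (z + 5)(2z^2 - 5z + 26).
So |(2z^3 + 5z^2 + z - 3) + 133| = |z + 5|·|2z^2 - 5z + 26|.
Require δ ≤ 1. Then |z + 5| < 1 gives |z| < 6, and by the triangle inequality |2z^2 - 5z + 26| ≤ 2·6^2 + 5·6 + 26 = 128.
Hence |(2z^3 + 5z^2 + z - 3) + 133| ≤ 128|z + 5| < ε provided |z + 5| < ε/128.
Choosing δ = min(1, ε/128) ensures both conditions, hence |(2z^3 + 5z^2 + z - 3) + 133| < ε.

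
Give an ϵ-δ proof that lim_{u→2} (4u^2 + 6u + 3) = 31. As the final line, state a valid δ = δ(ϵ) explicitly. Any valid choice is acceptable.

Fix ϵ > 0. We want δ > 0 such that 0 < |u − 2| < δ implies |(4u^2 + 6u + 3) − 31| < ϵ.
(4u^2 + 6u + 3) − 31 = 4u^2 + 6u - 28 = (u − 2)(4u + 14).
So |(4u^2 + 6u + 3) − 31| = |u − 2|·|4u + 14|.
Assume first that |u − 2| < 1, so |u| < 3. Then |4u + 14| ≤ 4·3 + 14 = 26.
Hence |(4u^2 + 6u + 3) − 31| ≤ 26|u − 2| < ϵ provided |u − 2| < ϵ/26.
Choosing δ = min(1, ϵ/26) ensures both conditions, hence |(4u^2 + 6u + 3) − 31| < ϵ.

δ = min(1, ϵ/26)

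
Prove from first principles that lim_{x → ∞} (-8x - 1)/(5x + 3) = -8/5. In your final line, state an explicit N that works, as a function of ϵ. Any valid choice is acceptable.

N = (19/25)/ϵ

Fix ϵ > 0. We seek N > 0 such that x > N implies |(-8x - 1)/(5x + 3) + 8/5| < ϵ.
(-8x - 1)/(5x + 3) + 8/5 = (5(-8x - 1) − (-8)(5x + 3)) / (5(5x + 3)) = 19/(5(5x + 3)).
For x > 0 we have 5x + 3 > 5x, so |(-8x - 1)/(5x + 3) + 8/5| = 19/(5(5x + 3)) < 19/(5·5x) = (19/25)/x.
Thus |(-8x - 1)/(5x + 3) + 8/5| < ϵ whenever x > (19/25)/ϵ.
Take N = (19/25)/ϵ. If x > N then |(-8x - 1)/(5x + 3) + 8/5| < (19/25)/x < ϵ.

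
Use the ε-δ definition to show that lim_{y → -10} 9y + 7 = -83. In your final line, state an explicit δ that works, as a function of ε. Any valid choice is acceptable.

δ = ε/9

Let ε > 0 be given. We need δ > 0 so that 0 < |y + 10| < δ implies |(9y + 7) + 83| < ε.
Since (9y + 7) + 83 = 9(y + 10), we have |(9y + 7) + 83| = 9|y + 10|.
So 9|y + 10| < ε exactly when |y + 10| < ε/9.
Choosing δ = ε/9 gives |(9y + 7) + 83| = 9|y + 10| < ε whenever |y + 10| < δ.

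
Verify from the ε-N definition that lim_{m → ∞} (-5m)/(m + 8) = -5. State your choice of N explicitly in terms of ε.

Let ε > 0 be given. For m ≥ 1, |(-5m)/(m + 8) + 5| = |40|/((m + 8)) = 40/((m + 8)).
Since m + 8 ≥ m for m ≥ 1, this is ≤ 40/(m) = 40/m.
So |(-5m)/(m + 8) + 5| < ε whenever m > 40/ε.
Take N = 40/ε. If m > N then |(-5m)/(m + 8) + 5| ≤ 40/m < ε.

N = 40/ε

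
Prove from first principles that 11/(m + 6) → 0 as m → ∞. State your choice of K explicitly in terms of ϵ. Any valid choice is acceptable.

K = 11/ϵ

Let ϵ > 0 be given. For m ≥ 1, |11/(m + 6) − 0| = 11/(m + 6) ≤ 11/m.
We need 11/m < ϵ, i.e. m > 11/ϵ.
Take K = 11/ϵ. If m > K then |11/(m + 6)| ≤ 11/m < ϵ.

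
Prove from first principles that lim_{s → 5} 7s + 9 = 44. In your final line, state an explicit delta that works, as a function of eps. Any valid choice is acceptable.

Let eps > 0 be given. We need delta > 0 so that 0 < |s − 5| < delta implies |(7s + 9) − 44| < eps.
|(7s + 9) − 44| = |7s - 35| = 7|s − 5|.
Thus it suffices that |s − 5| < eps/7.
Take delta = eps/7. If 0 < |s − 5| < delta then |(7s + 9) − 44| = 7|s − 5| < 7·(eps/7) = eps.

delta = eps/7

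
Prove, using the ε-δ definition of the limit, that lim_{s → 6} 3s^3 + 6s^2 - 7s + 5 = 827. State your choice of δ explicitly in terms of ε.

Suppose ε > 0. We want δ > 0 such that 0 < |s − 6| < δ implies |(3s^3 + 6s^2 - 7s + 5) − 827| < ε.
(3s^3 + 6s^2 - 7s + 5) − 827 = 3s^3 + 6s^2 - 7s - 822 = (s − 6)(3s^2 + 24s + 137).
So |(3s^3 + 6s^2 - 7s + 5) − 827| = |s − 6|·|3s^2 + 24s + 137|.
Require δ ≤ 1. Then |s − 6| < 1 gives |s| < 7, and by the triangle inequality |3s^2 + 24s + 137| ≤ 3·7^2 + 24·7 + 137 = 452.
Hence |(3s^3 + 6s^2 - 7s + 5) − 827| ≤ 452|s − 6| < ε provided |s − 6| < ε/452.
Take δ = min(1, ε/452). Then 0 < |s − 6| < δ gives both |s − 6| < 1 and |s − 6| < ε/452, so |(3s^3 + 6s^2 - 7s + 5) − 827| < ε.

δ = min(1, ε/452)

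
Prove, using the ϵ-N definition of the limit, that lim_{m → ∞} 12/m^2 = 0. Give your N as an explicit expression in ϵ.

N = (12/ϵ)^{1/2}

Suppose ϵ > 0. For m ≥ 1, |12/m^2 − 0| = 12/m^2.
12/m^2 < ϵ ⇔ m^2 > 12/ϵ ⇔ m > (12/ϵ)^{1/2}.
Take N = (12/ϵ)^{1/2}. Then m > N implies 12/m^2 < ϵ.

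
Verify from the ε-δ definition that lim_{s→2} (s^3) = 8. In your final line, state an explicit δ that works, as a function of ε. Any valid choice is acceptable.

δ = min(1, ε/19)

Let ε > 0. We seek δ > 0 with 0 < |s − 2| < δ ⇒ |s^3 − 8| < ε.
Factor: s^3 − 8 = (s − 2)(s^2 + 2s + 4), so |s^3 − 8| = |s − 2|·|s^2 + 2s + 4|.
Restrict δ ≤ 1. Then |s − 2| < 1 gives |s| < 3, so by the triangle inequality |s^2 + 2s + 4| ≤ 3^2 + 2·3 + 4 = 19.
Hence |s^3 − 8| ≤ 19|s − 2|, which is < ε once |s − 2| < ε/19.
Take δ = min(1, ε/19). If 0 < |s − 2| < δ then both bounds hold and |s^3 − 8| ≤ 19|s − 2| < 19·(ε/19) = ε.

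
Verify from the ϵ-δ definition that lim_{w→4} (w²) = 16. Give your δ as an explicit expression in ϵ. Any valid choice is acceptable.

Let ϵ > 0 be given. We seek δ > 0 with 0 < |w − 4| < δ ⇒ |w² − 16| < ϵ.
Factor: w² − 16 = (w − 4)(w + 4), so |w² − 16| = |w − 4|·|w + 4|.
Restrict δ ≤ 2. Then |w − 4| < 2 gives |w| < 6, so by the triangle inequality |w + 4| ≤ 6 + 4 = 10.
Hence |w² − 16| ≤ 10|w − 4|, which is < ϵ once |w − 4| < ϵ/10.
Take δ = min(2, ϵ/10). If 0 < |w − 4| < δ then both bounds hold and |w² − 16| ≤ 10|w − 4| < 10·(ϵ/10) = ϵ.

δ = min(2, ϵ/10)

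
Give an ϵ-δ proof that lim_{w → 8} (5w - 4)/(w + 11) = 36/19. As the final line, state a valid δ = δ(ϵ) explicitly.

Suppose ϵ > 0. We want δ > 0 with 0 < |w − 8| < δ ⇒ |(5w - 4)/(w + 11) − (36/19)| < ϵ.
Combining over a common denominator, (5w - 4)/(w + 11) − (36/19) = [(5w - 4)·19 − 36·(w + 11)] / [19·(w + 11)] = 59(w − 8) / (19(w + 11)).
So |(5w - 4)/(w + 11) − (36/19)| = 59|w − 8| / (19·|w + 11|).
Require δ ≤ 19/2, so |w + 11| ≥ |19| − |w − 8| > 19 − 19/2 = 19/2.
Hence |(5w - 4)/(w + 11) − (36/19)| < 59|w − 8|/(19·(19/2)) = (118/361)|w − 8|, which is < ϵ once |w − 8| < (361/118)ϵ.
Take δ = min(19/2, (361/118)ϵ). Then 0 < |w − 8| < δ forces both bounds, so |(5w - 4)/(w + 11) − (36/19)| < ϵ.

δ = min(19/2, (361/118)ϵ)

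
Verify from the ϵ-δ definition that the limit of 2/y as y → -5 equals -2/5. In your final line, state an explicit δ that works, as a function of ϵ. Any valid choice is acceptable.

Suppose ϵ > 0. We seek δ > 0 such that 0 < |y + 5| < δ implies |2/y + 2/5| < ϵ.
|2/y + 2/5| = 2·|-5 − y|/(5·|y|) = 2|y + 5|/(5|y|).
Restrict δ ≤ 5/2. Then |y + 5| < 5/2 gives |y| > 5/2, so 5|y| > 25/2.
Then |2/y + 2/5| < 2|y + 5|/(25/2), which is < ϵ when |y + 5| < (25/4)ϵ.
Take δ = min(5/2, (25/4)ϵ). Then 0 < |y + 5| < δ gives both |y + 5| < 5/2 and |y + 5| < (25/4)ϵ, so |2/y + 2/5| < ϵ.

δ = min(5/2, (25/4)ϵ)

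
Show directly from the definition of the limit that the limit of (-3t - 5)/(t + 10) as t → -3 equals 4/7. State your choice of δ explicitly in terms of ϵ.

Suppose ϵ > 0. We want δ > 0 with 0 < |t + 3| < δ ⇒ |(-3t - 5)/(t + 10) − (4/7)| < ϵ.
Combining over a common denominator, (-3t - 5)/(t + 10) − (4/7) = [(-3t - 5)·7 − 4·(t + 10)] / [7·(t + 10)] = -25(t + 3) / (7(t + 10)).
So |(-3t - 5)/(t + 10) − (4/7)| = 25|t + 3| / (7·|t + 10|).
Require δ ≤ 7/2, so |t + 10| ≥ |7| − |t + 3| > 7 − 7/2 = 7/2.
Hence |(-3t - 5)/(t + 10) − (4/7)| < 25|t + 3|/(7·(7/2)) = (50/49)|t + 3|, which is < ϵ once |t + 3| < (49/50)ϵ.
Take δ = min(7/2, (49/50)ϵ). Then 0 < |t + 3| < δ forces both bounds, so |(-3t - 5)/(t + 10) − (4/7)| < ϵ.

δ = min(7/2, (49/50)ϵ)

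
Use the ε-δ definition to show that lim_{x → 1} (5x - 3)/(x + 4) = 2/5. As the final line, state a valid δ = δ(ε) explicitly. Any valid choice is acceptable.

Suppose ε > 0. We want δ > 0 with 0 < |x − 1| < δ ⇒ |(5x - 3)/(x + 4) − (2/5)| < ε.
Combining over a common denominator, (5x - 3)/(x + 4) − (2/5) = [(5x - 3)·5 − 2·(x + 4)] / [5·(x + 4)] = 23(x − 1) / (5(x + 4)).
So |(5x - 3)/(x + 4) − (2/5)| = 23|x − 1| / (5·|x + 4|).
Require δ ≤ 5/2, so |x + 4| ≥ |5| − |x − 1| > 5 − 5/2 = 5/2.
Hence |(5x - 3)/(x + 4) − (2/5)| < 23|x − 1|/(5·(5/2)) = (46/25)|x − 1|, which is < ε once |x − 1| < (25/46)ε.
Take δ = min(5/2, (25/46)ε). Then 0 < |x − 1| < δ forces both bounds, so |(5x - 3)/(x + 4) − (2/5)| < ε.

δ = min(5/2, (25/46)ε)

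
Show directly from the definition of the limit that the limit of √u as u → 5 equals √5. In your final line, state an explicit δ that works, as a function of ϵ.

δ = min(5, √5·ϵ)

Suppose ϵ > 0. We want δ > 0 such that 0 < |u − 5| < δ implies |√u − √5| < ϵ.
Multiplying by the conjugate, |√u − √5| = |u − 5|/(√u + √5).
Restrict δ ≤ 5 so that |u − 5| < 5 forces u > 0, and then √u + √5 > √5.
Hence |√u − √5| < |u − 5|/√5, which is < ϵ once |u − 5| < √5·ϵ.
Take δ = min(5, √5·ϵ). If 0 < |u − 5| < δ then u > 0 and |√u − √5| < |u − 5|/√5 < ϵ.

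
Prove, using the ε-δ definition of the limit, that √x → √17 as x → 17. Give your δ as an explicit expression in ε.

Suppose ε > 0. We want δ > 0 such that 0 < |x − 17| < δ implies |√x − √17| < ε.
Rationalise: √x − √17 = (x − 17)/(√x + √17), so |√x − √17| = |x − 17|/(√x + √17).
Restrict δ ≤ 17 so that |x − 17| < 17 forces x > 0, and then √x + √17 > √17.
Hence |√x − √17| < |x − 17|/√17, which is < ε once |x − 17| < √17·ε.
Take δ = min(17, √17·ε). If 0 < |x − 17| < δ then x > 0 and |√x − √17| < |x − 17|/√17 < ε.

δ = min(17, √17·ε)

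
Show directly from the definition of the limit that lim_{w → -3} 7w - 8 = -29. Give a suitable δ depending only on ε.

δ = ε/7

Let ε > 0. We need δ > 0 so that 0 < |w + 3| < δ implies |(7w - 8) + 29| < ε.
Since (7w - 8) + 29 = 7(w + 3), we have |(7w - 8) + 29| = 7|w + 3|.
So 7|w + 3| < ε exactly when |w + 3| < ε/7.
Choosing δ = ε/7 gives |(7w - 8) + 29| = 7|w + 3| < ε whenever |w + 3| < δ.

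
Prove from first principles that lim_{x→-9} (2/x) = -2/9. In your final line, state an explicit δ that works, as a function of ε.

δ = min(9/2, (81/4)ε)

Let ε > 0 be given. We seek δ > 0 such that 0 < |x + 9| < δ implies |2/x + 2/9| < ε.
|2/x + 2/9| = 2·|-9 − x|/(9·|x|) = 2|x + 9|/(9|x|).
Restrict δ ≤ 9/2. Then |x + 9| < 9/2 gives |x| > 9/2, so 9|x| > 81/2.
Then |2/x + 2/9| < 2|x + 9|/(81/2), which is < ε when |x + 9| < (81/4)ε.
Take δ = min(9/2, (81/4)ε). Then 0 < |x + 9| < δ gives both |x + 9| < 9/2 and |x + 9| < (81/4)ε, so |2/x + 2/9| < ε.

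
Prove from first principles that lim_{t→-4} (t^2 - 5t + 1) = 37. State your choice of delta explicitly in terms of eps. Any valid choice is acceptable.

Suppose eps > 0. We want delta > 0 such that 0 < |t + 4| < delta implies |(t^2 - 5t + 1) − 37| < eps.
(t^2 - 5t + 1) − 37 = t^2 - 5t - 36 = (t + 4)(t - 9).
So |(t^2 - 5t + 1) − 37| = |t + 4|·|t - 9|.
Assume first that |t + 4| < 1, so |t| < 5. Then |t - 9| ≤ 5 + 9 = 14.
Hence |(t^2 - 5t + 1) − 37| ≤ 14|t + 4| < eps provided |t + 4| < eps/14.
Choosing delta = min(1, eps/14) ensures both conditions, hence |(t^2 - 5t + 1) − 37| < eps.

delta = min(1, eps/14)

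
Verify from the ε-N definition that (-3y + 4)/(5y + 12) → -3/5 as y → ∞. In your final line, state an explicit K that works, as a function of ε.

K = (56/25)/ε

Let ε > 0. We seek K > 0 such that y > K implies |(-3y + 4)/(5y + 12) + 3/5| < ε.
(-3y + 4)/(5y + 12) + 3/5 = (5(-3y + 4) − (-3)(5y + 12)) / (5(5y + 12)) = 56/(5(5y + 12)).
For y > 0 we have 5y + 12 > 5y, so |(-3y + 4)/(5y + 12) + 3/5| = 56/(5(5y + 12)) < 56/(5·5y) = (56/25)/y.
Thus |(-3y + 4)/(5y + 12) + 3/5| < ε whenever y > (56/25)/ε.
Take K = (56/25)/ε. If y > K then |(-3y + 4)/(5y + 12) + 3/5| < (56/25)/y < ε.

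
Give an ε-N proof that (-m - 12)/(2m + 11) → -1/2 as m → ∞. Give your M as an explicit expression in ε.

Let ε > 0. For m ≥ 1, |(-m - 12)/(2m + 11) + 1/2| = |-13|/(2(2m + 11)) = 13/(2(2m + 11)).
Since 2m + 11 ≥ 2m for m ≥ 1, this is ≤ 13/(2·2m) = (13/4)/m.
So |(-m - 12)/(2m + 11) + 1/2| < ε whenever m > (13/4)/ε.
Take M = (13/4)/ε. If m > M then |(-m - 12)/(2m + 11) + 1/2| ≤ (13/4)/m < ε.

M = (13/4)/ε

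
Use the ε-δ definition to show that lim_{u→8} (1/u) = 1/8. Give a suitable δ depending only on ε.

Let ε > 0 be given. We seek δ > 0 such that 0 < |u − 8| < δ implies |1/u − (1/8)| < ε.
|1/u − (1/8)| = |8 − u|/(8·|u|) = |u − 8|/(8|u|).
Restrict δ ≤ 4. Then |u − 8| < 4 gives |u| > 4, so 8|u| > 32.
Then |1/u − (1/8)| < |u − 8|/32, which is < ε when |u − 8| < 32ε.
Take δ = min(4, 32ε). Then 0 < |u − 8| < δ gives both |u − 8| < 4 and |u − 8| < 32ε, so |1/u − (1/8)| < ε.

δ = min(4, 32ε)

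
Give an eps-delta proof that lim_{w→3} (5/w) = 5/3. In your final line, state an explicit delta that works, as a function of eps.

Let eps > 0. We seek delta > 0 such that 0 < |w − 3| < delta implies |5/w − (5/3)| < eps.
|5/w − (5/3)| = 5·|3 − w|/(3·|w|) = 5|w − 3|/(3|w|).
Require delta ≤ 3/2 so that |w| > 3 − 3/2 = 3/2, hence 3|w| > 9/2.
Then |5/w − (5/3)| < 5|w − 3|/(9/2), which is < eps when |w − 3| < (9/10)eps.
Take delta = min(3/2, (9/10)eps). Then 0 < |w − 3| < delta gives both |w − 3| < 3/2 and |w − 3| < (9/10)eps, so |5/w − (5/3)| < eps.

delta = min(3/2, (9/10)eps)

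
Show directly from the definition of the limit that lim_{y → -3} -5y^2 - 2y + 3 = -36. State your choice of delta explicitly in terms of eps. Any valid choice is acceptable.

Let eps > 0 be given. We want delta > 0 such that 0 < |y + 3| < delta implies |(-5y^2 - 2y + 3) + 36| < eps.
(-5y^2 - 2y + 3) + 36 = -5y^2 - 2y + 39 = (y + 3)(-5y + 13).
So |(-5y^2 - 2y + 3) + 36| = |y + 3|·|-5y + 13|.
Require delta ≤ 1. Then |y + 3| < 1 gives |y| < 4, and by the triangle inequality |-5y + 13| ≤ 5·4 + 13 = 33.
Hence |(-5y^2 - 2y + 3) + 36| ≤ 33|y + 3| < eps provided |y + 3| < eps/33.
Choosing delta = min(1, eps/33) ensures both conditions, hence |(-5y^2 - 2y + 3) + 36| < eps.

delta = min(1, eps/33)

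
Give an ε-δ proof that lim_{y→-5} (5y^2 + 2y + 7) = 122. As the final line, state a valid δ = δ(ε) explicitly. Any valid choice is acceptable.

δ = min(2, ε/58)

Let ε > 0 be given. We want δ > 0 such that 0 < |y + 5| < δ implies |(5y^2 + 2y + 7) − 122| < ε.
(5y^2 + 2y + 7) − 122 = 5y^2 + 2y - 115 = (y + 5)(5y - 23).
So |(5y^2 + 2y + 7) − 122| = |y + 5|·|5y - 23|.
Assume first that |y + 5| < 2, so |y| < 7. Then |5y - 23| ≤ 5·7 + 23 = 58.
Hence |(5y^2 + 2y + 7) − 122| ≤ 58|y + 5| < ε provided |y + 5| < ε/58.
Take δ = min(2, ε/58). Then 0 < |y + 5| < δ gives both |y + 5| < 2 and |y + 5| < ε/58, so |(5y^2 + 2y + 7) − 122| < ε.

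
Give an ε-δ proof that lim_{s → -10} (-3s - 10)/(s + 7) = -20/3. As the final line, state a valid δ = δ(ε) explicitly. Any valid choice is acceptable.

δ = min(3/2, (9/22)ε)

Suppose ε > 0. We want δ > 0 with 0 < |s + 10| < δ ⇒ |(-3s - 10)/(s + 7) + 20/3| < ε.
Combining over a common denominator, (-3s - 10)/(s + 7) + 20/3 = [(-3s - 10)·(-3) − 20·(s + 7)] / [(-3)·(s + 7)] = -11(s + 10) / ((-3)(s + 7)).
So |(-3s - 10)/(s + 7) + 20/3| = 11|s + 10| / (3·|s + 7|).
Require δ ≤ 3/2, so |s + 7| ≥ |-3| − |s + 10| > 3 − 3/2 = 3/2.
Hence |(-3s - 10)/(s + 7) + 20/3| < 11|s + 10|/(3·(3/2)) = (22/9)|s + 10|, which is < ε once |s + 10| < (9/22)ε.
Take δ = min(3/2, (9/22)ε). Then 0 < |s + 10| < δ forces both bounds, so |(-3s - 10)/(s + 7) + 20/3| < ε.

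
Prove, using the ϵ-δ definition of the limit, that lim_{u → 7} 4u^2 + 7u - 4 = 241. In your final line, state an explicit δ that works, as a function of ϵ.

Fix ϵ > 0. We want δ > 0 such that 0 < |u − 7| < δ implies |(4u^2 + 7u - 4) − 241| < ϵ.
(4u^2 + 7u - 4) − 241 = 4u^2 + 7u - 245 = (u − 7)(4u + 35).
So |(4u^2 + 7u - 4) − 241| = |u − 7|·|4u + 35|.
Require δ ≤ 2. Then |u − 7| < 2 gives |u| < 9, and by the triangle inequality |4u + 35| ≤ 4·9 + 35 = 71.
Hence |(4u^2 + 7u - 4) − 241| ≤ 71|u − 7| < ϵ provided |u − 7| < ϵ/71.
Choosing δ = min(2, ϵ/71) ensures both conditions, hence |(4u^2 + 7u - 4) − 241| < ϵ.

δ = min(2, ϵ/71)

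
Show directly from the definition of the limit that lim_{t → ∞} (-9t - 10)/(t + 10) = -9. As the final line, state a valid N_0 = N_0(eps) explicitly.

N_0 = 80/eps

Let eps > 0 be given. We seek N_0 > 0 such that t > N_0 implies |(-9t - 10)/(t + 10) + 9| < eps.
(-9t - 10)/(t + 10) + 9 = ((-9t - 10) − (-9)(t + 10)) / ((t + 10)) = 80/((t + 10)).
For t > 0 we have t + 10 > t, so |(-9t - 10)/(t + 10) + 9| = 80/((t + 10)) < 80/(t) = 80/t.
Thus |(-9t - 10)/(t + 10) + 9| < eps whenever t > 80/eps.
Take N_0 = 80/eps. If t > N_0 then |(-9t - 10)/(t + 10) + 9| < 80/t < eps.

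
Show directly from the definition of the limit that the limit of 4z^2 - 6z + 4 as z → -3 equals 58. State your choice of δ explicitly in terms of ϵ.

δ = min(2, ϵ/38)

Let ϵ > 0. We want δ > 0 such that 0 < |z + 3| < δ implies |(4z^2 - 6z + 4) − 58| < ϵ.
(4z^2 - 6z + 4) − 58 = 4z^2 - 6z - 54 = (z + 3)(4z - 18).
So |(4z^2 - 6z + 4) − 58| = |z + 3|·|4z - 18|.
Require δ ≤ 2. Then |z + 3| < 2 gives |z| < 5, and by the triangle inequality |4z - 18| ≤ 4·5 + 18 = 38.
Hence |(4z^2 - 6z + 4) − 58| ≤ 38|z + 3| < ϵ provided |z + 3| < ϵ/38.
Take δ = min(2, ϵ/38). Then 0 < |z + 3| < δ gives both |z + 3| < 2 and |z + 3| < ϵ/38, so |(4z^2 - 6z + 4) − 58| < ϵ.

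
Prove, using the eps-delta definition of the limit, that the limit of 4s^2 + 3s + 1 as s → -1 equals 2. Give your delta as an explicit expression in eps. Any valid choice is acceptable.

Let eps > 0. We want delta > 0 such that 0 < |s + 1| < delta implies |(4s^2 + 3s + 1) − 2| < eps.
(4s^2 + 3s + 1) − 2 = 4s^2 + 3s - 1 = (s + 1)(4s - 1).
So |(4s^2 + 3s + 1) − 2| = |s + 1|·|4s - 1|.
Require delta ≤ 2. Then |s + 1| < 2 gives |s| < 3, and by the triangle inequality |4s - 1| ≤ 4·3 + 1 = 13.
Hence |(4s^2 + 3s + 1) − 2| ≤ 13|s + 1| < eps provided |s + 1| < eps/13.
Choosing delta = min(2, eps/13) ensures both conditions, hence |(4s^2 + 3s + 1) − 2| < eps.

delta = min(2, eps/13)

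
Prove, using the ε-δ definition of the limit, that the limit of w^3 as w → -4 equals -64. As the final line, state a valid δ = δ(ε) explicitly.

δ = min(2, ε/76)

Let ε > 0. We seek δ > 0 with 0 < |w + 4| < δ ⇒ |w^3 + 64| < ε.
Factor: w^3 + 64 = (w + 4)(w^2 - 4w + 16), so |w^3 + 64| = |w + 4|·|w^2 - 4w + 16|.
Restrict δ ≤ 2. Then |w + 4| < 2 gives |w| < 6, so by the triangle inequality |w^2 - 4w + 16| ≤ 6^2 + 4·6 + 16 = 76.
Hence |w^3 + 64| ≤ 76|w + 4|, which is < ε once |w + 4| < ε/76.
Take δ = min(2, ε/76). If 0 < |w + 4| < δ then both bounds hold and |w^3 + 64| ≤ 76|w + 4| < 76·(ε/76) = ε.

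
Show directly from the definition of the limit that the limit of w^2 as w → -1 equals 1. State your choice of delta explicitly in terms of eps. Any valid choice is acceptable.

delta = min(1, eps/3)

Let eps > 0 be given. We seek delta > 0 with 0 < |w + 1| < delta ⇒ |w^2 − 1| < eps.
Factor: w^2 − 1 = (w + 1)(w - 1), so |w^2 − 1| = |w + 1|·|w - 1|.
Impose delta ≤ 1 so that |w| < 2; then |w - 1| ≤ 3.
Hence |w^2 − 1| ≤ 3|w + 1|, which is < eps once |w + 1| < eps/3.
Take delta = min(1, eps/3). If 0 < |w + 1| < delta then both bounds hold and |w^2 − 1| ≤ 3|w + 1| < 3·(eps/3) = eps.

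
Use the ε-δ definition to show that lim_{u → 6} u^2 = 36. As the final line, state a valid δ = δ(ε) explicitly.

δ = min(1, ε/13)

Suppose ε > 0. We seek δ > 0 with 0 < |u − 6| < δ ⇒ |u^2 − 36| < ε.
Factor: u^2 − 36 = (u − 6)(u + 6), so |u^2 − 36| = |u − 6|·|u + 6|.
Restrict δ ≤ 1. Then |u − 6| < 1 gives |u| < 7, so by the triangle inequality |u + 6| ≤ 7 + 6 = 13.
Hence |u^2 − 36| ≤ 13|u − 6|, which is < ε once |u − 6| < ε/13.
Take δ = min(1, ε/13). If 0 < |u − 6| < δ then both bounds hold and |u^2 − 36| ≤ 13|u − 6| < 13·(ε/13) = ε.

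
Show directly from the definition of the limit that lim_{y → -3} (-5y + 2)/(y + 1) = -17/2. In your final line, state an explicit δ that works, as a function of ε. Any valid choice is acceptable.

Let ε > 0 be given. We want δ > 0 with 0 < |y + 3| < δ ⇒ |(-5y + 2)/(y + 1) + 17/2| < ε.
Combining over a common denominator, (-5y + 2)/(y + 1) + 17/2 = [(-5y + 2)·(-2) − 17·(y + 1)] / [(-2)·(y + 1)] = -7(y + 3) / ((-2)(y + 1)).
So |(-5y + 2)/(y + 1) + 17/2| = 7|y + 3| / (2·|y + 1|).
Restrict δ ≤ 1. Then |y + 3| < 1 gives |y + 1| = |(y + 3) + (-2)| ≥ 2 − 1 = 1.
Hence |(-5y + 2)/(y + 1) + 17/2| < 7|y + 3|/(2·1) = (7/2)|y + 3|, which is < ε once |y + 3| < (2/7)ε.
Take δ = min(1, (2/7)ε). Then 0 < |y + 3| < δ forces both bounds, so |(-5y + 2)/(y + 1) + 17/2| < ε.

δ = min(1, (2/7)ε)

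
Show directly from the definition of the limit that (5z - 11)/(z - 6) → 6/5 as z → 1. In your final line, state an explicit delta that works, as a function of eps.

delta = min(5/2, (25/38)eps)

Let eps > 0. We want delta > 0 with 0 < |z − 1| < delta ⇒ |(5z - 11)/(z - 6) − (6/5)| < eps.
Combining over a common denominator, (5z - 11)/(z - 6) − (6/5) = [(5z - 11)·(-5) − (-6)·(z - 6)] / [(-5)·(z - 6)] = -19(z − 1) / ((-5)(z - 6)).
So |(5z - 11)/(z - 6) − (6/5)| = 19|z − 1| / (5·|z − 6|).
Restrict delta ≤ 5/2. Then |z − 1| < 5/2 gives |z − 6| = |(z − 1) + (-5)| ≥ 5 − 5/2 = 5/2.
Hence |(5z - 11)/(z - 6) − (6/5)| < 19|z − 1|/(5·(5/2)) = (38/25)|z − 1|, which is < eps once |z − 1| < (25/38)eps.
Take delta = min(5/2, (25/38)eps). Then 0 < |z − 1| < delta forces both bounds, so |(5z - 11)/(z - 6) − (6/5)| < eps.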